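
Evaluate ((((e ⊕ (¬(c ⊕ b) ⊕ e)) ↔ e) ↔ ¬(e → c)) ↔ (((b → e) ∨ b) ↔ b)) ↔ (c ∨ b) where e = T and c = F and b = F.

T

c ⊕ b = F ⊕ F = F
¬(c ⊕ b) = ¬F = T
¬(c ⊕ b) ⊕ e = T ⊕ T = F
e ⊕ (¬(c ⊕ b) ⊕ e) = T ⊕ F = T
(e ⊕ (¬(c ⊕ b) ⊕ e)) ↔ e = T ↔ T = T
e → c = T → F = F
¬(e → c) = ¬F = T
((e ⊕ (¬(c ⊕ b) ⊕ e)) ↔ e) ↔ ¬(e → c) = T ↔ T = T
b → e = F → T = T
(b → e) ∨ b = T ∨ F = T
((b → e) ∨ b) ↔ b = T ↔ F = F
(((e ⊕ (¬(c ⊕ b) ⊕ e)) ↔ e) ↔ ¬(e → c)) ↔ (((b → e) ∨ b) ↔ b) = T ↔ F = F
c ∨ b = F ∨ F = F
((((e ⊕ (¬(c ⊕ b) ⊕ e)) ↔ e) ↔ ¬(e → c)) ↔ (((b → e) ∨ b) ↔ b)) ↔ (c ∨ b) = F ↔ F = T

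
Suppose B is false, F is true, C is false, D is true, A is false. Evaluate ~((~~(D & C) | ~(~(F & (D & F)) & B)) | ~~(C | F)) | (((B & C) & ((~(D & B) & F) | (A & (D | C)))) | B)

D & C = 1 & 0 = 0
~(D & C) = ~0 = 1
~~(D & C) = ~1 = 0
D & F = 1 & 1 = 1
F & (D & F) = 1 & 1 = 1
~(F & (D & F)) = ~1 = 0
~(F & (D & F)) & B = 0 & 0 = 0
~(~(F & (D & F)) & B) = ~0 = 1
~~(D & C) | ~(~(F & (D & F)) & B) = 0 | 1 = 1
C | F = 0 | 1 = 1
~(C | F) = ~1 = 0
~~(C | F) = ~0 = 1
(~~(D & C) | ~(~(F & (D & F)) & B)) | ~~(C | F) = 1 | 1 = 1
~((~~(D & C) | ~(~(F & (D & F)) & B)) | ~~(C | F)) = ~1 = 0
B & C = 0 & 0 = 0
D & B = 1 & 0 = 0
~(D & B) = ~0 = 1
~(D & B) & F = 1 & 1 = 1
D | C = 1 | 0 = 1
A & (D | C) = 0 & 1 = 0
(~(D & B) & F) | (A & (D | C)) = 1 | 0 = 1
(B & C) & ((~(D & B) & F) | (A & (D | C))) = 0 & 1 = 0
((B & C) & ((~(D & B) & F) | (A & (D | C)))) | B = 0 | 0 = 0
~((~~(D & C) | ~(~(F & (D & F)) & B)) | ~~(C | F)) | (((B & C) & ((~(D & B) & F) | (A & (D | C)))) | B) = 0 | 0 = 0

0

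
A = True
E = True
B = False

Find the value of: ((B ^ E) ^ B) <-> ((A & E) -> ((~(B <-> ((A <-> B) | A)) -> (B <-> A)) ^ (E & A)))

True

B ^ E = False ^ True = True
(B ^ E) ^ B = True ^ False = True
A & E = True & True = True
A <-> B = True <-> False = False
(A <-> B) | A = False | True = True
B <-> ((A <-> B) | A) = False <-> True = False
~(B <-> ((A <-> B) | A)) = ~False = True
B <-> A = False <-> True = False
~(B <-> ((A <-> B) | A)) -> (B <-> A) = True -> False = False
E & A = True & True = True
(~(B <-> ((A <-> B) | A)) -> (B <-> A)) ^ (E & A) = False ^ True = True
(A & E) -> ((~(B <-> ((A <-> B) | A)) -> (B <-> A)) ^ (E & A)) = True -> True = True
((B ^ E) ^ B) <-> ((A & E) -> ((~(B <-> ((A <-> B) | A)) -> (B <-> A)) ^ (E & A))) = True <-> True = True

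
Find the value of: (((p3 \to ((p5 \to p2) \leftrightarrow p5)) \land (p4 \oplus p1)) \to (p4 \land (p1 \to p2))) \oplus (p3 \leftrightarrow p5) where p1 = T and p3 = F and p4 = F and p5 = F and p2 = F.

p5 \to p2 = F \to F = T
(p5 \to p2) \leftrightarrow p5 = T \leftrightarrow F = F
p3 \to ((p5 \to p2) \leftrightarrow p5) = F \to F = T
p4 \oplus p1 = F \oplus T = T
(p3 \to ((p5 \to p2) \leftrightarrow p5)) \land (p4 \oplus p1) = T \land T = T
p1 \to p2 = T \to F = F
p4 \land (p1 \to p2) = F \land F = F
((p3 \to ((p5 \to p2) \leftrightarrow p5)) \land (p4 \oplus p1)) \to (p4 \land (p1 \to p2)) = T \to F = F
p3 \leftrightarrow p5 = F \leftrightarrow F = T
(((p3 \to ((p5 \to p2) \leftrightarrow p5)) \land (p4 \oplus p1)) \to (p4 \land (p1 \to p2))) \oplus (p3 \leftrightarrow p5) = F \oplus T = T

T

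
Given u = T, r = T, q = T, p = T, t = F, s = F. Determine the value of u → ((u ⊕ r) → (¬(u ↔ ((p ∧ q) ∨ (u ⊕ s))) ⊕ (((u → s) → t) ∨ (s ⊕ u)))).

T

Substituting u=T, r=T, q=T, p=T, t=F, s=F:
u ⊕ r = T ⊕ T = F
p ∧ q = T ∧ T = T
u ⊕ s = T ⊕ F = T
(p ∧ q) ∨ (u ⊕ s) = T ∨ T = T
u ↔ ((p ∧ q) ∨ (u ⊕ s)) = T ↔ T = T
¬(u ↔ ((p ∧ q) ∨ (u ⊕ s))) = ¬T = F
u → s = T → F = F
(u → s) → t = F → F = T
s ⊕ u = F ⊕ T = T
((u → s) → t) ∨ (s ⊕ u) = T ∨ T = T
¬(u ↔ ((p ∧ q) ∨ (u ⊕ s))) ⊕ (((u → s) → t) ∨ (s ⊕ u)) = F ⊕ T = T
(u ⊕ r) → (¬(u ↔ ((p ∧ q) ∨ (u ⊕ s))) ⊕ (((u → s) → t) ∨ (s ⊕ u))) = F → T = T
u → ((u ⊕ r) → (¬(u ↔ ((p ∧ q) ∨ (u ⊕ s))) ⊕ (((u → s) → t) ∨ (s ⊕ u)))) = T → T = T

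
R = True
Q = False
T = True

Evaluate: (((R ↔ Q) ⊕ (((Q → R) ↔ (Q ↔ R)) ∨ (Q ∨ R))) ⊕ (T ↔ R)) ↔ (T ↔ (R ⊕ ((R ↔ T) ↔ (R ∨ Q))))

True

R ↔ Q = True ↔ False = False
Q → R = False → True = True
Q ↔ R = False ↔ True = False
(Q → R) ↔ (Q ↔ R) = True ↔ False = False
Q ∨ R = False ∨ True = True
((Q → R) ↔ (Q ↔ R)) ∨ (Q ∨ R) = False ∨ True = True
(R ↔ Q) ⊕ (((Q → R) ↔ (Q ↔ R)) ∨ (Q ∨ R)) = False ⊕ True = True
T ↔ R = True ↔ True = True
((R ↔ Q) ⊕ (((Q → R) ↔ (Q ↔ R)) ∨ (Q ∨ R))) ⊕ (T ↔ R) = True ⊕ True = False
R ↔ T = True ↔ True = True
R ∨ Q = True ∨ False = True
(R ↔ T) ↔ (R ∨ Q) = True ↔ True = True
R ⊕ ((R ↔ T) ↔ (R ∨ Q)) = True ⊕ True = False
T ↔ (R ⊕ ((R ↔ T) ↔ (R ∨ Q))) = True ↔ False = False
(((R ↔ Q) ⊕ (((Q → R) ↔ (Q ↔ R)) ∨ (Q ∨ R))) ⊕ (T ↔ R)) ↔ (T ↔ (R ⊕ ((R ↔ T) ↔ (R ∨ Q)))) = False ↔ False = True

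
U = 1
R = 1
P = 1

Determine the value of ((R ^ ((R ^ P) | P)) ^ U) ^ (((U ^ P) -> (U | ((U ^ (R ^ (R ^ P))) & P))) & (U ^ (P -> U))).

R ^ P = 1 ^ 1 = 0
(R ^ P) | P = 0 | 1 = 1
R ^ ((R ^ P) | P) = 1 ^ 1 = 0
(R ^ ((R ^ P) | P)) ^ U = 0 ^ 1 = 1
U ^ P = 1 ^ 1 = 0
R ^ P = 1 ^ 1 = 0
R ^ (R ^ P) = 1 ^ 0 = 1
U ^ (R ^ (R ^ P)) = 1 ^ 1 = 0
(U ^ (R ^ (R ^ P))) & P = 0 & 1 = 0
U | ((U ^ (R ^ (R ^ P))) & P) = 1 | 0 = 1
(U ^ P) -> (U | ((U ^ (R ^ (R ^ P))) & P)) = 0 -> 1 = 1
P -> U = 1 -> 1 = 1
U ^ (P -> U) = 1 ^ 1 = 0
((U ^ P) -> (U | ((U ^ (R ^ (R ^ P))) & P))) & (U ^ (P -> U)) = 1 & 0 = 0
((R ^ ((R ^ P) | P)) ^ U) ^ (((U ^ P) -> (U | ((U ^ (R ^ (R ^ P))) & P))) & (U ^ (P -> U))) = 1 ^ 0 = 1

1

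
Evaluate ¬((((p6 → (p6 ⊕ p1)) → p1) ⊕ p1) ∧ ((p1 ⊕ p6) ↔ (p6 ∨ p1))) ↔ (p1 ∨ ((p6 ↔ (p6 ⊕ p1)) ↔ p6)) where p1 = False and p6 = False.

False

p6 ⊕ p1 = False ⊕ False = False
p6 → (p6 ⊕ p1) = False → False = True
(p6 → (p6 ⊕ p1)) → p1 = True → False = False
((p6 → (p6 ⊕ p1)) → p1) ⊕ p1 = False ⊕ False = False
p1 ⊕ p6 = False ⊕ False = False
p6 ∨ p1 = False ∨ False = False
(p1 ⊕ p6) ↔ (p6 ∨ p1) = False ↔ False = True
(((p6 → (p6 ⊕ p1)) → p1) ⊕ p1) ∧ ((p1 ⊕ p6) ↔ (p6 ∨ p1)) = False ∧ True = False
¬((((p6 → (p6 ⊕ p1)) → p1) ⊕ p1) ∧ ((p1 ⊕ p6) ↔ (p6 ∨ p1))) = ¬False = True
p6 ⊕ p1 = False ⊕ False = False
p6 ↔ (p6 ⊕ p1) = False ↔ False = True
(p6 ↔ (p6 ⊕ p1)) ↔ p6 = True ↔ False = False
p1 ∨ ((p6 ↔ (p6 ⊕ p1)) ↔ p6) = False ∨ False = False
¬((((p6 → (p6 ⊕ p1)) → p1) ⊕ p1) ∧ ((p1 ⊕ p6) ↔ (p6 ∨ p1))) ↔ (p1 ∨ ((p6 ↔ (p6 ⊕ p1)) ↔ p6)) = True ↔ False = False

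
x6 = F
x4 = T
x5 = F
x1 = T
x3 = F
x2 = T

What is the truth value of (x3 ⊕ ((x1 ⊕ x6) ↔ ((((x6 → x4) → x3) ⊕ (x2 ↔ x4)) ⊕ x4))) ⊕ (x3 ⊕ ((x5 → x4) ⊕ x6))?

T

x1 ⊕ x6 = T ⊕ F = T
x6 → x4 = F → T = T
(x6 → x4) → x3 = T → F = F
x2 ↔ x4 = T ↔ T = T
((x6 → x4) → x3) ⊕ (x2 ↔ x4) = F ⊕ T = T
(((x6 → x4) → x3) ⊕ (x2 ↔ x4)) ⊕ x4 = T ⊕ T = F
(x1 ⊕ x6) ↔ ((((x6 → x4) → x3) ⊕ (x2 ↔ x4)) ⊕ x4) = T ↔ F = F
x3 ⊕ ((x1 ⊕ x6) ↔ ((((x6 → x4) → x3) ⊕ (x2 ↔ x4)) ⊕ x4)) = F ⊕ F = F
x5 → x4 = F → T = T
(x5 → x4) ⊕ x6 = T ⊕ F = T
x3 ⊕ ((x5 → x4) ⊕ x6) = F ⊕ T = T
(x3 ⊕ ((x1 ⊕ x6) ↔ ((((x6 → x4) → x3) ⊕ (x2 ↔ x4)) ⊕ x4))) ⊕ (x3 ⊕ ((x5 → x4) ⊕ x6)) = F ⊕ T = T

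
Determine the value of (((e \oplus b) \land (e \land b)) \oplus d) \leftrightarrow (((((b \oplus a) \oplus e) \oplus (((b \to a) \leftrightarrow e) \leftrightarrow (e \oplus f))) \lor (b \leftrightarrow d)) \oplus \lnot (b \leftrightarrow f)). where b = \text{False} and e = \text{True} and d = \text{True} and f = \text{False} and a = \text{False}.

e \oplus b = \text{True} \oplus \text{False} = \text{True}
e \land b = \text{True} \land \text{False} = \text{False}
(e \oplus b) \land (e \land b) = \text{True} \land \text{False} = \text{False}
((e \oplus b) \land (e \land b)) \oplus d = \text{False} \oplus \text{True} = \text{True}
b \oplus a = \text{False} \oplus \text{False} = \text{False}
(b \oplus a) \oplus e = \text{False} \oplus \text{True} = \text{True}
b \to a = \text{False} \to \text{False} = \text{True}
(b \to a) \leftrightarrow e = \text{True} \leftrightarrow \text{True} = \text{True}
e \oplus f = \text{True} \oplus \text{False} = \text{True}
((b \to a) \leftrightarrow e) \leftrightarrow (e \oplus f) = \text{True} \leftrightarrow \text{True} = \text{True}
((b \oplus a) \oplus e) \oplus (((b \to a) \leftrightarrow e) \leftrightarrow (e \oplus f)) = \text{True} \oplus \text{True} = \text{False}
b \leftrightarrow d = \text{False} \leftrightarrow \text{True} = \text{False}
(((b \oplus a) \oplus e) \oplus (((b \to a) \leftrightarrow e) \leftrightarrow (e \oplus f))) \lor (b \leftrightarrow d) = \text{False} \lor \text{False} = \text{False}
b \leftrightarrow f = \text{False} \leftrightarrow \text{False} = \text{True}
\lnot (b \leftrightarrow f) = \lnot \text{True} = \text{False}
((((b \oplus a) \oplus e) \oplus (((b \to a) \leftrightarrow e) \leftrightarrow (e \oplus f))) \lor (b \leftrightarrow d)) \oplus \lnot (b \leftrightarrow f) = \text{False} \oplus \text{False} = \text{False}
(((e \oplus b) \land (e \land b)) \oplus d) \leftrightarrow (((((b \oplus a) \oplus e) \oplus (((b \to a) \leftrightarrow e) \leftrightarrow (e \oplus f))) \lor (b \leftrightarrow d)) \oplus \lnot (b \leftrightarrow f)) = \text{True} \leftrightarrow \text{False} = \text{False}

\text{False}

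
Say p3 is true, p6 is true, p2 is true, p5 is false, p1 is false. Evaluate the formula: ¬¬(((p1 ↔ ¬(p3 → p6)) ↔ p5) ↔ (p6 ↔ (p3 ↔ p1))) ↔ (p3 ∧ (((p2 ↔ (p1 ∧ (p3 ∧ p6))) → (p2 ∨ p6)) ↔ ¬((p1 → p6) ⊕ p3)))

Substituting p3=T, p6=T, p2=T, p5=F, p1=F:
p3 → p6 = T → T = T
¬(p3 → p6) = ¬T = F
p1 ↔ ¬(p3 → p6) = F ↔ F = T
(p1 ↔ ¬(p3 → p6)) ↔ p5 = T ↔ F = F
p3 ↔ p1 = T ↔ F = F
p6 ↔ (p3 ↔ p1) = T ↔ F = F
((p1 ↔ ¬(p3 → p6)) ↔ p5) ↔ (p6 ↔ (p3 ↔ p1)) = F ↔ F = T
¬(((p1 ↔ ¬(p3 → p6)) ↔ p5) ↔ (p6 ↔ (p3 ↔ p1))) = ¬T = F
¬¬(((p1 ↔ ¬(p3 → p6)) ↔ p5) ↔ (p6 ↔ (p3 ↔ p1))) = ¬F = T
p3 ∧ p6 = T ∧ T = T
p1 ∧ (p3 ∧ p6) = F ∧ T = F
p2 ↔ (p1 ∧ (p3 ∧ p6)) = T ↔ F = F
p2 ∨ p6 = T ∨ T = T
(p2 ↔ (p1 ∧ (p3 ∧ p6))) → (p2 ∨ p6) = F → T = T
p1 → p6 = F → T = T
(p1 → p6) ⊕ p3 = T ⊕ T = F
¬((p1 → p6) ⊕ p3) = ¬F = T
((p2 ↔ (p1 ∧ (p3 ∧ p6))) → (p2 ∨ p6)) ↔ ¬((p1 → p6) ⊕ p3) = T ↔ T = T
p3 ∧ (((p2 ↔ (p1 ∧ (p3 ∧ p6))) → (p2 ∨ p6)) ↔ ¬((p1 → p6) ⊕ p3)) = T ∧ T = T
¬¬(((p1 ↔ ¬(p3 → p6)) ↔ p5) ↔ (p6 ↔ (p3 ↔ p1))) ↔ (p3 ∧ (((p2 ↔ (p1 ∧ (p3 ∧ p6))) → (p2 ∨ p6)) ↔ ¬((p1 → p6) ⊕ p3))) = T ↔ T = T

T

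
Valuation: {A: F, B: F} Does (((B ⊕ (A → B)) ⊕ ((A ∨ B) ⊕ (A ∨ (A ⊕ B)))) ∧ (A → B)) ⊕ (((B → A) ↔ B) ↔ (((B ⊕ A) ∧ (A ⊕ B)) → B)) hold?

Substituting A=F, B=F:
A → B = F → F = T
B ⊕ (A → B) = F ⊕ T = T
A ∨ B = F ∨ F = F
A ⊕ B = F ⊕ F = F
A ∨ (A ⊕ B) = F ∨ F = F
(A ∨ B) ⊕ (A ∨ (A ⊕ B)) = F ⊕ F = F
(B ⊕ (A → B)) ⊕ ((A ∨ B) ⊕ (A ∨ (A ⊕ B))) = T ⊕ F = T
A → B = F → F = T
((B ⊕ (A → B)) ⊕ ((A ∨ B) ⊕ (A ∨ (A ⊕ B)))) ∧ (A → B) = T ∧ T = T
B → A = F → F = T
(B → A) ↔ B = T ↔ F = F
B ⊕ A = F ⊕ F = F
A ⊕ B = F ⊕ F = F
(B ⊕ A) ∧ (A ⊕ B) = F ∧ F = F
((B ⊕ A) ∧ (A ⊕ B)) → B = F → F = T
((B → A) ↔ B) ↔ (((B ⊕ A) ∧ (A ⊕ B)) → B) = F ↔ T = F
(((B ⊕ (A → B)) ⊕ ((A ∨ B) ⊕ (A ∨ (A ⊕ B)))) ∧ (A → B)) ⊕ (((B → A) ↔ B) ↔ (((B ⊕ A) ∧ (A ⊕ B)) → B)) = T ⊕ F = T

T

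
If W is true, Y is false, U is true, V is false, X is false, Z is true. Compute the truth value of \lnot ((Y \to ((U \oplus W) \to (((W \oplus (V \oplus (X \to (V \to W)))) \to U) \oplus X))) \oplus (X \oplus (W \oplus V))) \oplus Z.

U \oplus W = \text{True} \oplus \text{True} = \text{False}
V \to W = \text{False} \to \text{True} = \text{True}
X \to (V \to W) = \text{False} \to \text{True} = \text{True}
V \oplus (X \to (V \to W)) = \text{False} \oplus \text{True} = \text{True}
W \oplus (V \oplus (X \to (V \to W))) = \text{True} \oplus \text{True} = \text{False}
(W \oplus (V \oplus (X \to (V \to W)))) \to U = \text{False} \to \text{True} = \text{True}
((W \oplus (V \oplus (X \to (V \to W)))) \to U) \oplus X = \text{True} \oplus \text{False} = \text{True}
(U \oplus W) \to (((W \oplus (V \oplus (X \to (V \to W)))) \to U) \oplus X) = \text{False} \to \text{True} = \text{True}
Y \to ((U \oplus W) \to (((W \oplus (V \oplus (X \to (V \to W)))) \to U) \oplus X)) = \text{False} \to \text{True} = \text{True}
W \oplus V = \text{True} \oplus \text{False} = \text{True}
X \oplus (W \oplus V) = \text{False} \oplus \text{True} = \text{True}
(Y \to ((U \oplus W) \to (((W \oplus (V \oplus (X \to (V \to W)))) \to U) \oplus X))) \oplus (X \oplus (W \oplus V)) = \text{True} \oplus \text{True} = \text{False}
\lnot ((Y \to ((U \oplus W) \to (((W \oplus (V \oplus (X \to (V \to W)))) \to U) \oplus X))) \oplus (X \oplus (W \oplus V))) = \lnot \text{False} = \text{True}
\lnot ((Y \to ((U \oplus W) \to (((W \oplus (V \oplus (X \to (V \to W)))) \to U) \oplus X))) \oplus (X \oplus (W \oplus V))) \oplus Z = \text{True} \oplus \text{True} = \text{False}

\text{False}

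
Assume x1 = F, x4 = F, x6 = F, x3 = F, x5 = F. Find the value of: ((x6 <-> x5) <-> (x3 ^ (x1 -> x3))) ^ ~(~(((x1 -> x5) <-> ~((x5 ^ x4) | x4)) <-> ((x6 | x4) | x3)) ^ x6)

x6 <-> x5 = F <-> F = T
x1 -> x3 = F -> F = T
x3 ^ (x1 -> x3) = F ^ T = T
(x6 <-> x5) <-> (x3 ^ (x1 -> x3)) = T <-> T = T
x1 -> x5 = F -> F = T
x5 ^ x4 = F ^ F = F
(x5 ^ x4) | x4 = F | F = F
~((x5 ^ x4) | x4) = ~F = T
(x1 -> x5) <-> ~((x5 ^ x4) | x4) = T <-> T = T
x6 | x4 = F | F = F
(x6 | x4) | x3 = F | F = F
((x1 -> x5) <-> ~((x5 ^ x4) | x4)) <-> ((x6 | x4) | x3) = T <-> F = F
~(((x1 -> x5) <-> ~((x5 ^ x4) | x4)) <-> ((x6 | x4) | x3)) = ~F = T
~(((x1 -> x5) <-> ~((x5 ^ x4) | x4)) <-> ((x6 | x4) | x3)) ^ x6 = T ^ F = T
~(~(((x1 -> x5) <-> ~((x5 ^ x4) | x4)) <-> ((x6 | x4) | x3)) ^ x6) = ~T = F
((x6 <-> x5) <-> (x3 ^ (x1 -> x3))) ^ ~(~(((x1 -> x5) <-> ~((x5 ^ x4) | x4)) <-> ((x6 | x4) | x3)) ^ x6) = T ^ F = T

T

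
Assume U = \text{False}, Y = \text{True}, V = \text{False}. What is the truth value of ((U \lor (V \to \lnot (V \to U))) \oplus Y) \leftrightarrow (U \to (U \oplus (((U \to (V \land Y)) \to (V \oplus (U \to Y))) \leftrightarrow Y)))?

\text{False}

V \to U = \text{False} \to \text{False} = \text{True}
\lnot (V \to U) = \lnot \text{True} = \text{False}
V \to \lnot (V \to U) = \text{False} \to \text{False} = \text{True}
U \lor (V \to \lnot (V \to U)) = \text{False} \lor \text{True} = \text{True}
(U \lor (V \to \lnot (V \to U))) \oplus Y = \text{True} \oplus \text{True} = \text{False}
V \land Y = \text{False} \land \text{True} = \text{False}
U \to (V \land Y) = \text{False} \to \text{False} = \text{True}
U \to Y = \text{False} \to \text{True} = \text{True}
V \oplus (U \to Y) = \text{False} \oplus \text{True} = \text{True}
(U \to (V \land Y)) \to (V \oplus (U \to Y)) = \text{True} \to \text{True} = \text{True}
((U \to (V \land Y)) \to (V \oplus (U \to Y))) \leftrightarrow Y = \text{True} \leftrightarrow \text{True} = \text{True}
U \oplus (((U \to (V \land Y)) \to (V \oplus (U \to Y))) \leftrightarrow Y) = \text{False} \oplus \text{True} = \text{True}
U \to (U \oplus (((U \to (V \land Y)) \to (V \oplus (U \to Y))) \leftrightarrow Y)) = \text{False} \to \text{True} = \text{True}
((U \lor (V \to \lnot (V \to U))) \oplus Y) \leftrightarrow (U \to (U \oplus (((U \to (V \land Y)) \to (V \oplus (U \to Y))) \leftrightarrow Y))) = \text{False} \leftrightarrow \text{True} = \text{False}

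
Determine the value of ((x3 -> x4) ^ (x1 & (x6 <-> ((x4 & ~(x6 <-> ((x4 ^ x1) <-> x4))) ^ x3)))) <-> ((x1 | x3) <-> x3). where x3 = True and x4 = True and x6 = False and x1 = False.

x3 -> x4 = True -> True = True
x4 ^ x1 = True ^ False = True
(x4 ^ x1) <-> x4 = True <-> True = True
x6 <-> ((x4 ^ x1) <-> x4) = False <-> True = False
~(x6 <-> ((x4 ^ x1) <-> x4)) = ~False = True
x4 & ~(x6 <-> ((x4 ^ x1) <-> x4)) = True & True = True
(x4 & ~(x6 <-> ((x4 ^ x1) <-> x4))) ^ x3 = True ^ True = False
x6 <-> ((x4 & ~(x6 <-> ((x4 ^ x1) <-> x4))) ^ x3) = False <-> False = True
x1 & (x6 <-> ((x4 & ~(x6 <-> ((x4 ^ x1) <-> x4))) ^ x3)) = False & True = False
(x3 -> x4) ^ (x1 & (x6 <-> ((x4 & ~(x6 <-> ((x4 ^ x1) <-> x4))) ^ x3))) = True ^ False = True
x1 | x3 = False | True = True
(x1 | x3) <-> x3 = True <-> True = True
((x3 -> x4) ^ (x1 & (x6 <-> ((x4 & ~(x6 <-> ((x4 ^ x1) <-> x4))) ^ x3)))) <-> ((x1 | x3) <-> x3) = True <-> True = True

True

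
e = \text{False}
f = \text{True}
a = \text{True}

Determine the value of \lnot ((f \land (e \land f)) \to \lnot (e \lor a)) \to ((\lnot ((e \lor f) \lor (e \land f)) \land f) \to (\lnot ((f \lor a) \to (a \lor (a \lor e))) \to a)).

Substituting e=\text{False}, f=\text{True}, a=\text{True}:
e \land f = \text{False} \land \text{True} = \text{False}
f \land (e \land f) = \text{True} \land \text{False} = \text{False}
e \lor a = \text{False} \lor \text{True} = \text{True}
\lnot (e \lor a) = \lnot \text{True} = \text{False}
(f \land (e \land f)) \to \lnot (e \lor a) = \text{False} \to \text{False} = \text{True}
\lnot ((f \land (e \land f)) \to \lnot (e \lor a)) = \lnot \text{True} = \text{False}
e \lor f = \text{False} \lor \text{True} = \text{True}
e \land f = \text{False} \land \text{True} = \text{False}
(e \lor f) \lor (e \land f) = \text{True} \lor \text{False} = \text{True}
\lnot ((e \lor f) \lor (e \land f)) = \lnot \text{True} = \text{False}
\lnot ((e \lor f) \lor (e \land f)) \land f = \text{False} \land \text{True} = \text{False}
f \lor a = \text{True} \lor \text{True} = \text{True}
a \lor e = \text{True} \lor \text{False} = \text{True}
a \lor (a \lor e) = \text{True} \lor \text{True} = \text{True}
(f \lor a) \to (a \lor (a \lor e)) = \text{True} \to \text{True} = \text{True}
\lnot ((f \lor a) \to (a \lor (a \lor e))) = \lnot \text{True} = \text{False}
\lnot ((f \lor a) \to (a \lor (a \lor e))) \to a = \text{False} \to \text{True} = \text{True}
(\lnot ((e \lor f) \lor (e \land f)) \land f) \to (\lnot ((f \lor a) \to (a \lor (a \lor e))) \to a) = \text{False} \to \text{True} = \text{True}
\lnot ((f \land (e \land f)) \to \lnot (e \lor a)) \to ((\lnot ((e \lor f) \lor (e \land f)) \land f) \to (\lnot ((f \lor a) \to (a \lor (a \lor e))) \to a)) = \text{False} \to \text{True} = \text{True}

\text{True}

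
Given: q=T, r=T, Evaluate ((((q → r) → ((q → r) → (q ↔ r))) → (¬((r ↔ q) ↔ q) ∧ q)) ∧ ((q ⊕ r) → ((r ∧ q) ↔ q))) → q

q → r = T → T = T
q → r = T → T = T
q ↔ r = T ↔ T = T
(q → r) → (q ↔ r) = T → T = T
(q → r) → ((q → r) → (q ↔ r)) = T → T = T
r ↔ q = T ↔ T = T
(r ↔ q) ↔ q = T ↔ T = T
¬((r ↔ q) ↔ q) = ¬T = F
¬((r ↔ q) ↔ q) ∧ q = F ∧ T = F
((q → r) → ((q → r) → (q ↔ r))) → (¬((r ↔ q) ↔ q) ∧ q) = T → F = F
q ⊕ r = T ⊕ T = F
r ∧ q = T ∧ T = T
(r ∧ q) ↔ q = T ↔ T = T
(q ⊕ r) → ((r ∧ q) ↔ q) = F → T = T
(((q → r) → ((q → r) → (q ↔ r))) → (¬((r ↔ q) ↔ q) ∧ q)) ∧ ((q ⊕ r) → ((r ∧ q) ↔ q)) = F ∧ T = F
((((q → r) → ((q → r) → (q ↔ r))) → (¬((r ↔ q) ↔ q) ∧ q)) ∧ ((q ⊕ r) → ((r ∧ q) ↔ q))) → q = F → T = T

T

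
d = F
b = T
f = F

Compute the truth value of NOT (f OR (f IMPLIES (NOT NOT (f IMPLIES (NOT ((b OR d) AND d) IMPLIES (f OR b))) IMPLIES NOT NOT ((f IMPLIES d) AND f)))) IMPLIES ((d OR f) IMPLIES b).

T

b OR d = T OR F = T
(b OR d) AND d = T AND F = F
NOT ((b OR d) AND d) = NOT F = T
f OR b = F OR T = T
NOT ((b OR d) AND d) IMPLIES (f OR b) = T IMPLIES T = T
f IMPLIES (NOT ((b OR d) AND d) IMPLIES (f OR b)) = F IMPLIES T = T
NOT (f IMPLIES (NOT ((b OR d) AND d) IMPLIES (f OR b))) = NOT T = F
NOT NOT (f IMPLIES (NOT ((b OR d) AND d) IMPLIES (f OR b))) = NOT F = T
f IMPLIES d = F IMPLIES F = T
(f IMPLIES d) AND f = T AND F = F
NOT ((f IMPLIES d) AND f) = NOT F = T
NOT NOT ((f IMPLIES d) AND f) = NOT T = F
NOT NOT (f IMPLIES (NOT ((b OR d) AND d) IMPLIES (f OR b))) IMPLIES NOT NOT ((f IMPLIES d) AND f) = T IMPLIES F = F
f IMPLIES (NOT NOT (f IMPLIES (NOT ((b OR d) AND d) IMPLIES (f OR b))) IMPLIES NOT NOT ((f IMPLIES d) AND f)) = F IMPLIES F = T
f OR (f IMPLIES (NOT NOT (f IMPLIES (NOT ((b OR d) AND d) IMPLIES (f OR b))) IMPLIES NOT NOT ((f IMPLIES d) AND f))) = F OR T = T
NOT (f OR (f IMPLIES (NOT NOT (f IMPLIES (NOT ((b OR d) AND d) IMPLIES (f OR b))) IMPLIES NOT NOT ((f IMPLIES d) AND f)))) = NOT T = F
d OR f = F OR F = F
(d OR f) IMPLIES b = F IMPLIES T = T
NOT (f OR (f IMPLIES (NOT NOT (f IMPLIES (NOT ((b OR d) AND d) IMPLIES (f OR b))) IMPLIES NOT NOT ((f IMPLIES d) AND f)))) IMPLIES ((d OR f) IMPLIES b) = F IMPLIES T = T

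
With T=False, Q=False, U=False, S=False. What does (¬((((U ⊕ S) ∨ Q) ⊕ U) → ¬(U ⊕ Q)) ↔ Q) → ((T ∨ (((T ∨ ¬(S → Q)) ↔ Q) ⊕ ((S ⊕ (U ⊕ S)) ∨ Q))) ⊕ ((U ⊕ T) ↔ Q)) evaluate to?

Substituting T=False, Q=False, U=False, S=False:
U ⊕ S = False ⊕ False = False
(U ⊕ S) ∨ Q = False ∨ False = False
((U ⊕ S) ∨ Q) ⊕ U = False ⊕ False = False
U ⊕ Q = False ⊕ False = False
¬(U ⊕ Q) = ¬False = True
(((U ⊕ S) ∨ Q) ⊕ U) → ¬(U ⊕ Q) = False → True = True
¬((((U ⊕ S) ∨ Q) ⊕ U) → ¬(U ⊕ Q)) = ¬True = False
¬((((U ⊕ S) ∨ Q) ⊕ U) → ¬(U ⊕ Q)) ↔ Q = False ↔ False = True
S → Q = False → False = True
¬(S → Q) = ¬True = False
T ∨ ¬(S → Q) = False ∨ False = False
(T ∨ ¬(S → Q)) ↔ Q = False ↔ False = True
U ⊕ S = False ⊕ False = False
S ⊕ (U ⊕ S) = False ⊕ False = False
(S ⊕ (U ⊕ S)) ∨ Q = False ∨ False = False
((T ∨ ¬(S → Q)) ↔ Q) ⊕ ((S ⊕ (U ⊕ S)) ∨ Q) = True ⊕ False = True
T ∨ (((T ∨ ¬(S → Q)) ↔ Q) ⊕ ((S ⊕ (U ⊕ S)) ∨ Q)) = False ∨ True = True
U ⊕ T = False ⊕ False = False
(U ⊕ T) ↔ Q = False ↔ False = True
(T ∨ (((T ∨ ¬(S → Q)) ↔ Q) ⊕ ((S ⊕ (U ⊕ S)) ∨ Q))) ⊕ ((U ⊕ T) ↔ Q) = True ⊕ True = False
(¬((((U ⊕ S) ∨ Q) ⊕ U) → ¬(U ⊕ Q)) ↔ Q) → ((T ∨ (((T ∨ ¬(S → Q)) ↔ Q) ⊕ ((S ⊕ (U ⊕ S)) ∨ Q))) ⊕ ((U ⊕ T) ↔ Q)) = True → False = False

False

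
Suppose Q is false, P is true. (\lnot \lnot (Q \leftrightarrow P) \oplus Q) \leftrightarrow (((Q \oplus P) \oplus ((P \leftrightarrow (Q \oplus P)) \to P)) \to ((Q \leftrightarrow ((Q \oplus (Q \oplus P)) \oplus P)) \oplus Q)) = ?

F

Q \leftrightarrow P = F \leftrightarrow T = F
\lnot (Q \leftrightarrow P) = \lnot F = T
\lnot \lnot (Q \leftrightarrow P) = \lnot T = F
\lnot \lnot (Q \leftrightarrow P) \oplus Q = F \oplus F = F
Q \oplus P = F \oplus T = T
Q \oplus P = F \oplus T = T
P \leftrightarrow (Q \oplus P) = T \leftrightarrow T = T
(P \leftrightarrow (Q \oplus P)) \to P = T \to T = T
(Q \oplus P) \oplus ((P \leftrightarrow (Q \oplus P)) \to P) = T \oplus T = F
Q \oplus P = F \oplus T = T
Q \oplus (Q \oplus P) = F \oplus T = T
(Q \oplus (Q \oplus P)) \oplus P = T \oplus T = F
Q \leftrightarrow ((Q \oplus (Q \oplus P)) \oplus P) = F \leftrightarrow F = T
(Q \leftrightarrow ((Q \oplus (Q \oplus P)) \oplus P)) \oplus Q = T \oplus F = T
((Q \oplus P) \oplus ((P \leftrightarrow (Q \oplus P)) \to P)) \to ((Q \leftrightarrow ((Q \oplus (Q \oplus P)) \oplus P)) \oplus Q) = F \to T = T
(\lnot \lnot (Q \leftrightarrow P) \oplus Q) \leftrightarrow (((Q \oplus P) \oplus ((P \leftrightarrow (Q \oplus P)) \to P)) \to ((Q \leftrightarrow ((Q \oplus (Q \oplus P)) \oplus P)) \oplus Q)) = F \leftrightarrow T = F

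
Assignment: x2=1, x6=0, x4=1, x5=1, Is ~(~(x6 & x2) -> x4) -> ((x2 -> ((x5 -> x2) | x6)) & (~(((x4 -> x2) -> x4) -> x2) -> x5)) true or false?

Substituting x2=1, x6=0, x4=1, x5=1:
x6 & x2 = 0 & 1 = 0
~(x6 & x2) = ~0 = 1
~(x6 & x2) -> x4 = 1 -> 1 = 1
~(~(x6 & x2) -> x4) = ~1 = 0
x5 -> x2 = 1 -> 1 = 1
(x5 -> x2) | x6 = 1 | 0 = 1
x2 -> ((x5 -> x2) | x6) = 1 -> 1 = 1
x4 -> x2 = 1 -> 1 = 1
(x4 -> x2) -> x4 = 1 -> 1 = 1
((x4 -> x2) -> x4) -> x2 = 1 -> 1 = 1
~(((x4 -> x2) -> x4) -> x2) = ~1 = 0
~(((x4 -> x2) -> x4) -> x2) -> x5 = 0 -> 1 = 1
(x2 -> ((x5 -> x2) | x6)) & (~(((x4 -> x2) -> x4) -> x2) -> x5) = 1 & 1 = 1
~(~(x6 & x2) -> x4) -> ((x2 -> ((x5 -> x2) | x6)) & (~(((x4 -> x2) -> x4) -> x2) -> x5)) = 0 -> 1 = 1

1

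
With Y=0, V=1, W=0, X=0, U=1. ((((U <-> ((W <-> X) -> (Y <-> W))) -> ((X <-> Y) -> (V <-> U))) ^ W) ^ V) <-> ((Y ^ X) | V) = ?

0

W <-> X = 0 <-> 0 = 1
Y <-> W = 0 <-> 0 = 1
(W <-> X) -> (Y <-> W) = 1 -> 1 = 1
U <-> ((W <-> X) -> (Y <-> W)) = 1 <-> 1 = 1
X <-> Y = 0 <-> 0 = 1
V <-> U = 1 <-> 1 = 1
(X <-> Y) -> (V <-> U) = 1 -> 1 = 1
(U <-> ((W <-> X) -> (Y <-> W))) -> ((X <-> Y) -> (V <-> U)) = 1 -> 1 = 1
((U <-> ((W <-> X) -> (Y <-> W))) -> ((X <-> Y) -> (V <-> U))) ^ W = 1 ^ 0 = 1
(((U <-> ((W <-> X) -> (Y <-> W))) -> ((X <-> Y) -> (V <-> U))) ^ W) ^ V = 1 ^ 1 = 0
Y ^ X = 0 ^ 0 = 0
(Y ^ X) | V = 0 | 1 = 1
((((U <-> ((W <-> X) -> (Y <-> W))) -> ((X <-> Y) -> (V <-> U))) ^ W) ^ V) <-> ((Y ^ X) | V) = 0 <-> 1 = 0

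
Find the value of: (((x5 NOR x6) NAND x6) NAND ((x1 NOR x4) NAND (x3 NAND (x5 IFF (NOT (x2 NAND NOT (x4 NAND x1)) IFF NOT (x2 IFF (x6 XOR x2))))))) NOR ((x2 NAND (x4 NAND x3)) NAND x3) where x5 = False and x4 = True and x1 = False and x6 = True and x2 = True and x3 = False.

False

x5 NOR x6 = False NOR True = False
(x5 NOR x6) NAND x6 = False NAND True = True
x1 NOR x4 = False NOR True = False
x4 NAND x1 = True NAND False = True
NOT (x4 NAND x1) = NOT True = False
x2 NAND NOT (x4 NAND x1) = True NAND False = True
NOT (x2 NAND NOT (x4 NAND x1)) = NOT True = False
x6 XOR x2 = True XOR True = False
x2 IFF (x6 XOR x2) = True IFF False = False
NOT (x2 IFF (x6 XOR x2)) = NOT False = True
NOT (x2 NAND NOT (x4 NAND x1)) IFF NOT (x2 IFF (x6 XOR x2)) = False IFF True = False
x5 IFF (NOT (x2 NAND NOT (x4 NAND x1)) IFF NOT (x2 IFF (x6 XOR x2))) = False IFF False = True
x3 NAND (x5 IFF (NOT (x2 NAND NOT (x4 NAND x1)) IFF NOT (x2 IFF (x6 XOR x2)))) = False NAND True = True
(x1 NOR x4) NAND (x3 NAND (x5 IFF (NOT (x2 NAND NOT (x4 NAND x1)) IFF NOT (x2 IFF (x6 XOR x2))))) = False NAND True = True
((x5 NOR x6) NAND x6) NAND ((x1 NOR x4) NAND (x3 NAND (x5 IFF (NOT (x2 NAND NOT (x4 NAND x1)) IFF NOT (x2 IFF (x6 XOR x2)))))) = True NAND True = False
x4 NAND x3 = True NAND False = True
x2 NAND (x4 NAND x3) = True NAND True = False
(x2 NAND (x4 NAND x3)) NAND x3 = False NAND False = True
(((x5 NOR x6) NAND x6) NAND ((x1 NOR x4) NAND (x3 NAND (x5 IFF (NOT (x2 NAND NOT (x4 NAND x1)) IFF NOT (x2 IFF (x6 XOR x2))))))) NOR ((x2 NAND (x4 NAND x3)) NAND x3) = False NOR True = False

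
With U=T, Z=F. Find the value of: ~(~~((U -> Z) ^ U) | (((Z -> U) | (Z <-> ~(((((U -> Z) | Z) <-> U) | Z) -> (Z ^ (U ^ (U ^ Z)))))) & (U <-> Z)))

Substituting U=T, Z=F:
U -> Z = T -> F = F
(U -> Z) ^ U = F ^ T = T
~((U -> Z) ^ U) = ~T = F
~~((U -> Z) ^ U) = ~F = T
Z -> U = F -> T = T
U -> Z = T -> F = F
(U -> Z) | Z = F | F = F
((U -> Z) | Z) <-> U = F <-> T = F
(((U -> Z) | Z) <-> U) | Z = F | F = F
U ^ Z = T ^ F = T
U ^ (U ^ Z) = T ^ T = F
Z ^ (U ^ (U ^ Z)) = F ^ F = F
((((U -> Z) | Z) <-> U) | Z) -> (Z ^ (U ^ (U ^ Z))) = F -> F = T
~(((((U -> Z) | Z) <-> U) | Z) -> (Z ^ (U ^ (U ^ Z)))) = ~T = F
Z <-> ~(((((U -> Z) | Z) <-> U) | Z) -> (Z ^ (U ^ (U ^ Z)))) = F <-> F = T
(Z -> U) | (Z <-> ~(((((U -> Z) | Z) <-> U) | Z) -> (Z ^ (U ^ (U ^ Z))))) = T | T = T
U <-> Z = T <-> F = F
((Z -> U) | (Z <-> ~(((((U -> Z) | Z) <-> U) | Z) -> (Z ^ (U ^ (U ^ Z)))))) & (U <-> Z) = T & F = F
~~((U -> Z) ^ U) | (((Z -> U) | (Z <-> ~(((((U -> Z) | Z) <-> U) | Z) -> (Z ^ (U ^ (U ^ Z)))))) & (U <-> Z)) = T | F = T
~(~~((U -> Z) ^ U) | (((Z -> U) | (Z <-> ~(((((U -> Z) | Z) <-> U) | Z) -> (Z ^ (U ^ (U ^ Z)))))) & (U <-> Z))) = ~T = F

F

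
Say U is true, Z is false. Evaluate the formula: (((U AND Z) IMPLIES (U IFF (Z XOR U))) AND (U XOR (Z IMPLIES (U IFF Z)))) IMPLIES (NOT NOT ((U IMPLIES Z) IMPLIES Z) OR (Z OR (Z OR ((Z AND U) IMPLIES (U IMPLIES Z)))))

true

U AND Z = true AND false = false
Z XOR U = false XOR true = true
U IFF (Z XOR U) = true IFF true = true
(U AND Z) IMPLIES (U IFF (Z XOR U)) = false IMPLIES true = true
U IFF Z = true IFF false = false
Z IMPLIES (U IFF Z) = false IMPLIES false = true
U XOR (Z IMPLIES (U IFF Z)) = true XOR true = false
((U AND Z) IMPLIES (U IFF (Z XOR U))) AND (U XOR (Z IMPLIES (U IFF Z))) = true AND false = false
U IMPLIES Z = true IMPLIES false = false
(U IMPLIES Z) IMPLIES Z = false IMPLIES false = true
NOT ((U IMPLIES Z) IMPLIES Z) = NOT true = false
NOT NOT ((U IMPLIES Z) IMPLIES Z) = NOT false = true
Z AND U = false AND true = false
U IMPLIES Z = true IMPLIES false = false
(Z AND U) IMPLIES (U IMPLIES Z) = false IMPLIES false = true
Z OR ((Z AND U) IMPLIES (U IMPLIES Z)) = false OR true = true
Z OR (Z OR ((Z AND U) IMPLIES (U IMPLIES Z))) = false OR true = true
NOT NOT ((U IMPLIES Z) IMPLIES Z) OR (Z OR (Z OR ((Z AND U) IMPLIES (U IMPLIES Z)))) = true OR true = true
(((U AND Z) IMPLIES (U IFF (Z XOR U))) AND (U XOR (Z IMPLIES (U IFF Z)))) IMPLIES (NOT NOT ((U IMPLIES Z) IMPLIES Z) OR (Z OR (Z OR ((Z AND U) IMPLIES (U IMPLIES Z))))) = false IMPLIES true = true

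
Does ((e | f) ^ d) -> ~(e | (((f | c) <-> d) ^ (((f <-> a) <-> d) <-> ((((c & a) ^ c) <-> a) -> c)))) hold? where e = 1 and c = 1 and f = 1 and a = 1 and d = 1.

1

e | f = 1 | 1 = 1
(e | f) ^ d = 1 ^ 1 = 0
f | c = 1 | 1 = 1
(f | c) <-> d = 1 <-> 1 = 1
f <-> a = 1 <-> 1 = 1
(f <-> a) <-> d = 1 <-> 1 = 1
c & a = 1 & 1 = 1
(c & a) ^ c = 1 ^ 1 = 0
((c & a) ^ c) <-> a = 0 <-> 1 = 0
(((c & a) ^ c) <-> a) -> c = 0 -> 1 = 1
((f <-> a) <-> d) <-> ((((c & a) ^ c) <-> a) -> c) = 1 <-> 1 = 1
((f | c) <-> d) ^ (((f <-> a) <-> d) <-> ((((c & a) ^ c) <-> a) -> c)) = 1 ^ 1 = 0
e | (((f | c) <-> d) ^ (((f <-> a) <-> d) <-> ((((c & a) ^ c) <-> a) -> c))) = 1 | 0 = 1
~(e | (((f | c) <-> d) ^ (((f <-> a) <-> d) <-> ((((c & a) ^ c) <-> a) -> c)))) = ~1 = 0
((e | f) ^ d) -> ~(e | (((f | c) <-> d) ^ (((f <-> a) <-> d) <-> ((((c & a) ^ c) <-> a) -> c)))) = 0 -> 0 = 1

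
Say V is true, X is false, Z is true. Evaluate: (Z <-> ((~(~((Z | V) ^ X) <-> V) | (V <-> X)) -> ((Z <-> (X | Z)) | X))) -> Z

Substituting V=T, X=F, Z=T:
Z | V = T | T = T
(Z | V) ^ X = T ^ F = T
~((Z | V) ^ X) = ~T = F
~((Z | V) ^ X) <-> V = F <-> T = F
~(~((Z | V) ^ X) <-> V) = ~F = T
V <-> X = T <-> F = F
~(~((Z | V) ^ X) <-> V) | (V <-> X) = T | F = T
X | Z = F | T = T
Z <-> (X | Z) = T <-> T = T
(Z <-> (X | Z)) | X = T | F = T
(~(~((Z | V) ^ X) <-> V) | (V <-> X)) -> ((Z <-> (X | Z)) | X) = T -> T = T
Z <-> ((~(~((Z | V) ^ X) <-> V) | (V <-> X)) -> ((Z <-> (X | Z)) | X)) = T <-> T = T
(Z <-> ((~(~((Z | V) ^ X) <-> V) | (V <-> X)) -> ((Z <-> (X | Z)) | X))) -> Z = T -> T = T

T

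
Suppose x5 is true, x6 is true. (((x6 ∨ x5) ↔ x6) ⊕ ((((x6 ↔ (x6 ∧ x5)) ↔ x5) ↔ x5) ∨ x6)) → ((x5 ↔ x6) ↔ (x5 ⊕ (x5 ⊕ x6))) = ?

Substituting x5=T, x6=T:
x6 ∨ x5 = T ∨ T = T
(x6 ∨ x5) ↔ x6 = T ↔ T = T
x6 ∧ x5 = T ∧ T = T
x6 ↔ (x6 ∧ x5) = T ↔ T = T
(x6 ↔ (x6 ∧ x5)) ↔ x5 = T ↔ T = T
((x6 ↔ (x6 ∧ x5)) ↔ x5) ↔ x5 = T ↔ T = T
(((x6 ↔ (x6 ∧ x5)) ↔ x5) ↔ x5) ∨ x6 = T ∨ T = T
((x6 ∨ x5) ↔ x6) ⊕ ((((x6 ↔ (x6 ∧ x5)) ↔ x5) ↔ x5) ∨ x6) = T ⊕ T = F
x5 ↔ x6 = T ↔ T = T
x5 ⊕ x6 = T ⊕ T = F
x5 ⊕ (x5 ⊕ x6) = T ⊕ F = T
(x5 ↔ x6) ↔ (x5 ⊕ (x5 ⊕ x6)) = T ↔ T = T
(((x6 ∨ x5) ↔ x6) ⊕ ((((x6 ↔ (x6 ∧ x5)) ↔ x5) ↔ x5) ∨ x6)) → ((x5 ↔ x6) ↔ (x5 ⊕ (x5 ⊕ x6))) = F → T = T

T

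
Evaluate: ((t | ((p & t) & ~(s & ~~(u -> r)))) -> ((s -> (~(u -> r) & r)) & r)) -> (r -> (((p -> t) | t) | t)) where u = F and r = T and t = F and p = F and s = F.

T

Substituting u=F, r=T, t=F, p=F, s=F:
p & t = F & F = F
u -> r = F -> T = T
~(u -> r) = ~T = F
~~(u -> r) = ~F = T
s & ~~(u -> r) = F & T = F
~(s & ~~(u -> r)) = ~F = T
(p & t) & ~(s & ~~(u -> r)) = F & T = F
t | ((p & t) & ~(s & ~~(u -> r))) = F | F = F
u -> r = F -> T = T
~(u -> r) = ~T = F
~(u -> r) & r = F & T = F
s -> (~(u -> r) & r) = F -> F = T
(s -> (~(u -> r) & r)) & r = T & T = T
(t | ((p & t) & ~(s & ~~(u -> r)))) -> ((s -> (~(u -> r) & r)) & r) = F -> T = T
p -> t = F -> F = T
(p -> t) | t = T | F = T
((p -> t) | t) | t = T | F = T
r -> (((p -> t) | t) | t) = T -> T = T
((t | ((p & t) & ~(s & ~~(u -> r)))) -> ((s -> (~(u -> r) & r)) & r)) -> (r -> (((p -> t) | t) | t)) = T -> T = T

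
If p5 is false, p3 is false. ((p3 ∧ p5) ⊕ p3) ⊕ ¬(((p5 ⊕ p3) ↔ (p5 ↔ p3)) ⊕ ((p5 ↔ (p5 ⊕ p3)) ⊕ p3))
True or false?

p3 ∧ p5 = False ∧ False = False
(p3 ∧ p5) ⊕ p3 = False ⊕ False = False
p5 ⊕ p3 = False ⊕ False = False
p5 ↔ p3 = False ↔ False = True
(p5 ⊕ p3) ↔ (p5 ↔ p3) = False ↔ True = False
p5 ⊕ p3 = False ⊕ False = False
p5 ↔ (p5 ⊕ p3) = False ↔ False = True
(p5 ↔ (p5 ⊕ p3)) ⊕ p3 = True ⊕ False = True
((p5 ⊕ p3) ↔ (p5 ↔ p3)) ⊕ ((p5 ↔ (p5 ⊕ p3)) ⊕ p3) = False ⊕ True = True
¬(((p5 ⊕ p3) ↔ (p5 ↔ p3)) ⊕ ((p5 ↔ (p5 ⊕ p3)) ⊕ p3)) = ¬True = False
((p3 ∧ p5) ⊕ p3) ⊕ ¬(((p5 ⊕ p3) ↔ (p5 ↔ p3)) ⊕ ((p5 ↔ (p5 ⊕ p3)) ⊕ p3)) = False ⊕ False = False

False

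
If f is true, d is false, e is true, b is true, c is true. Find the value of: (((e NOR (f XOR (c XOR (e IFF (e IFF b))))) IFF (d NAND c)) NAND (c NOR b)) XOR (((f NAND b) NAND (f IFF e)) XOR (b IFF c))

e IFF b = True IFF True = True
e IFF (e IFF b) = True IFF True = True
c XOR (e IFF (e IFF b)) = True XOR True = False
f XOR (c XOR (e IFF (e IFF b))) = True XOR False = True
e NOR (f XOR (c XOR (e IFF (e IFF b)))) = True NOR True = False
d NAND c = False NAND True = True
(e NOR (f XOR (c XOR (e IFF (e IFF b))))) IFF (d NAND c) = False IFF True = False
c NOR b = True NOR True = False
((e NOR (f XOR (c XOR (e IFF (e IFF b))))) IFF (d NAND c)) NAND (c NOR b) = False NAND False = True
f NAND b = True NAND True = False
f IFF e = True IFF True = True
(f NAND b) NAND (f IFF e) = False NAND True = True
b IFF c = True IFF True = True
((f NAND b) NAND (f IFF e)) XOR (b IFF c) = True XOR True = False
(((e NOR (f XOR (c XOR (e IFF (e IFF b))))) IFF (d NAND c)) NAND (c NOR b)) XOR (((f NAND b) NAND (f IFF e)) XOR (b IFF c)) = True XOR False = True

True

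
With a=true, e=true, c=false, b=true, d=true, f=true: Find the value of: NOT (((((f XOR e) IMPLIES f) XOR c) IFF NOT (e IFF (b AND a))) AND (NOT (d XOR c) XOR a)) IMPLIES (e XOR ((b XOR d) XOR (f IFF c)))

f XOR e = true XOR true = false
(f XOR e) IMPLIES f = false IMPLIES true = true
((f XOR e) IMPLIES f) XOR c = true XOR false = true
b AND a = true AND true = true
e IFF (b AND a) = true IFF true = true
NOT (e IFF (b AND a)) = NOT true = false
(((f XOR e) IMPLIES f) XOR c) IFF NOT (e IFF (b AND a)) = true IFF false = false
d XOR c = true XOR false = true
NOT (d XOR c) = NOT true = false
NOT (d XOR c) XOR a = false XOR true = true
((((f XOR e) IMPLIES f) XOR c) IFF NOT (e IFF (b AND a))) AND (NOT (d XOR c) XOR a) = false AND true = false
NOT (((((f XOR e) IMPLIES f) XOR c) IFF NOT (e IFF (b AND a))) AND (NOT (d XOR c) XOR a)) = NOT false = true
b XOR d = true XOR true = false
f IFF c = true IFF false = false
(b XOR d) XOR (f IFF c) = false XOR false = false
e XOR ((b XOR d) XOR (f IFF c)) = true XOR false = true
NOT (((((f XOR e) IMPLIES f) XOR c) IFF NOT (e IFF (b AND a))) AND (NOT (d XOR c) XOR a)) IMPLIES (e XOR ((b XOR d) XOR (f IFF c))) = true IMPLIES true = true

true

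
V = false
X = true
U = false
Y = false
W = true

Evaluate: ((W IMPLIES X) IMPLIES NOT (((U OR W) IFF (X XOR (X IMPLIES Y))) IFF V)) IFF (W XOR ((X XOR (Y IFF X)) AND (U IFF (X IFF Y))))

false

W IMPLIES X = true IMPLIES true = true
U OR W = false OR true = true
X IMPLIES Y = true IMPLIES false = false
X XOR (X IMPLIES Y) = true XOR false = true
(U OR W) IFF (X XOR (X IMPLIES Y)) = true IFF true = true
((U OR W) IFF (X XOR (X IMPLIES Y))) IFF V = true IFF false = false
NOT (((U OR W) IFF (X XOR (X IMPLIES Y))) IFF V) = NOT false = true
(W IMPLIES X) IMPLIES NOT (((U OR W) IFF (X XOR (X IMPLIES Y))) IFF V) = true IMPLIES true = true
Y IFF X = false IFF true = false
X XOR (Y IFF X) = true XOR false = true
X IFF Y = true IFF false = false
U IFF (X IFF Y) = false IFF false = true
(X XOR (Y IFF X)) AND (U IFF (X IFF Y)) = true AND true = true
W XOR ((X XOR (Y IFF X)) AND (U IFF (X IFF Y))) = true XOR true = false
((W IMPLIES X) IMPLIES NOT (((U OR W) IFF (X XOR (X IMPLIES Y))) IFF V)) IFF (W XOR ((X XOR (Y IFF X)) AND (U IFF (X IFF Y)))) = true IFF false = false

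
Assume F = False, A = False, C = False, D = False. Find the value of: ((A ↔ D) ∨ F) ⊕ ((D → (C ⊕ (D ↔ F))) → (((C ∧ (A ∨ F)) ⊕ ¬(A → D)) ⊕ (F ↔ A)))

A ↔ D = False ↔ False = True
(A ↔ D) ∨ F = True ∨ False = True
D ↔ F = False ↔ False = True
C ⊕ (D ↔ F) = False ⊕ True = True
D → (C ⊕ (D ↔ F)) = False → True = True
A ∨ F = False ∨ False = False
C ∧ (A ∨ F) = False ∧ False = False
A → D = False → False = True
¬(A → D) = ¬True = False
(C ∧ (A ∨ F)) ⊕ ¬(A → D) = False ⊕ False = False
F ↔ A = False ↔ False = True
((C ∧ (A ∨ F)) ⊕ ¬(A → D)) ⊕ (F ↔ A) = False ⊕ True = True
(D → (C ⊕ (D ↔ F))) → (((C ∧ (A ∨ F)) ⊕ ¬(A → D)) ⊕ (F ↔ A)) = True → True = True
((A ↔ D) ∨ F) ⊕ ((D → (C ⊕ (D ↔ F))) → (((C ∧ (A ∨ F)) ⊕ ¬(A → D)) ⊕ (F ↔ A))) = True ⊕ True = False

False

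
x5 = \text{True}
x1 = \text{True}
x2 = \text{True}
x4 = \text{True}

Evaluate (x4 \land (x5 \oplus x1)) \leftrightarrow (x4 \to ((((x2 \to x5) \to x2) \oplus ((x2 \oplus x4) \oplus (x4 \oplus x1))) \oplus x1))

\text{True}

x5 \oplus x1 = \text{True} \oplus \text{True} = \text{False}
x4 \land (x5 \oplus x1) = \text{True} \land \text{False} = \text{False}
x2 \to x5 = \text{True} \to \text{True} = \text{True}
(x2 \to x5) \to x2 = \text{True} \to \text{True} = \text{True}
x2 \oplus x4 = \text{True} \oplus \text{True} = \text{False}
x4 \oplus x1 = \text{True} \oplus \text{True} = \text{False}
(x2 \oplus x4) \oplus (x4 \oplus x1) = \text{False} \oplus \text{False} = \text{False}
((x2 \to x5) \to x2) \oplus ((x2 \oplus x4) \oplus (x4 \oplus x1)) = \text{True} \oplus \text{False} = \text{True}
(((x2 \to x5) \to x2) \oplus ((x2 \oplus x4) \oplus (x4 \oplus x1))) \oplus x1 = \text{True} \oplus \text{True} = \text{False}
x4 \to ((((x2 \to x5) \to x2) \oplus ((x2 \oplus x4) \oplus (x4 \oplus x1))) \oplus x1) = \text{True} \to \text{False} = \text{False}
(x4 \land (x5 \oplus x1)) \leftrightarrow (x4 \to ((((x2 \to x5) \to x2) \oplus ((x2 \oplus x4) \oplus (x4 \oplus x1))) \oplus x1)) = \text{False} \leftrightarrow \text{False} = \text{True}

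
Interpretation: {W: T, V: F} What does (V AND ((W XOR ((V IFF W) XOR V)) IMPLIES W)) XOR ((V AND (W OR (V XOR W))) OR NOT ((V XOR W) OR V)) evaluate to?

F

Substituting W=T, V=F:
V IFF W = F IFF T = F
(V IFF W) XOR V = F XOR F = F
W XOR ((V IFF W) XOR V) = T XOR F = T
(W XOR ((V IFF W) XOR V)) IMPLIES W = T IMPLIES T = T
V AND ((W XOR ((V IFF W) XOR V)) IMPLIES W) = F AND T = F
V XOR W = F XOR T = T
W OR (V XOR W) = T OR T = T
V AND (W OR (V XOR W)) = F AND T = F
V XOR W = F XOR T = T
(V XOR W) OR V = T OR F = T
NOT ((V XOR W) OR V) = NOT T = F
(V AND (W OR (V XOR W))) OR NOT ((V XOR W) OR V) = F OR F = F
(V AND ((W XOR ((V IFF W) XOR V)) IMPLIES W)) XOR ((V AND (W OR (V XOR W))) OR NOT ((V XOR W) OR V)) = F XOR F = F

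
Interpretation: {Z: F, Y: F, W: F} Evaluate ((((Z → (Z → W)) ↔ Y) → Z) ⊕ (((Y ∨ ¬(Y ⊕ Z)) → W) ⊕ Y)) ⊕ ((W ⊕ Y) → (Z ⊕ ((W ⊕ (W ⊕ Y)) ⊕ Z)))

F

Z → W = F → F = T
Z → (Z → W) = F → T = T
(Z → (Z → W)) ↔ Y = T ↔ F = F
((Z → (Z → W)) ↔ Y) → Z = F → F = T
Y ⊕ Z = F ⊕ F = F
¬(Y ⊕ Z) = ¬F = T
Y ∨ ¬(Y ⊕ Z) = F ∨ T = T
(Y ∨ ¬(Y ⊕ Z)) → W = T → F = F
((Y ∨ ¬(Y ⊕ Z)) → W) ⊕ Y = F ⊕ F = F
(((Z → (Z → W)) ↔ Y) → Z) ⊕ (((Y ∨ ¬(Y ⊕ Z)) → W) ⊕ Y) = T ⊕ F = T
W ⊕ Y = F ⊕ F = F
W ⊕ Y = F ⊕ F = F
W ⊕ (W ⊕ Y) = F ⊕ F = F
(W ⊕ (W ⊕ Y)) ⊕ Z = F ⊕ F = F
Z ⊕ ((W ⊕ (W ⊕ Y)) ⊕ Z) = F ⊕ F = F
(W ⊕ Y) → (Z ⊕ ((W ⊕ (W ⊕ Y)) ⊕ Z)) = F → F = T
((((Z → (Z → W)) ↔ Y) → Z) ⊕ (((Y ∨ ¬(Y ⊕ Z)) → W) ⊕ Y)) ⊕ ((W ⊕ Y) → (Z ⊕ ((W ⊕ (W ⊕ Y)) ⊕ Z))) = T ⊕ T = F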